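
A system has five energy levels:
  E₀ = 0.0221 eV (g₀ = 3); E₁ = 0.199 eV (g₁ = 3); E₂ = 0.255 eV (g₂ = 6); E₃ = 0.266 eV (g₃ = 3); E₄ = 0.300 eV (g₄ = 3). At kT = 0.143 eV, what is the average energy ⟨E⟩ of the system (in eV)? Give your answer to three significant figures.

0.135 eV

Eᵢ/kT = 0.15455, 1.3916, 1.7832, 1.8601, 2.0979.
Z = Σ gᵢe^(−Eᵢ/kT) = 3·e^(−0.15455) + 3·e^(−1.3916) + 6·e^(−1.7832) + 3·e^(−1.8601) + 3·e^(−2.0979) = 2.5704 + 0.74603 + 1.0086 + 0.46697 + 0.36814 = 5.1601.
⟨E⟩ = Σ Eᵢ gᵢe^(−Eᵢ/kT) / Z = (0.0221·2.5704 + 0.199·0.74603 + 0.255·1.0086 + 0.266·0.46697 + 0.300·0.36814) / 5.1601 = 0.135 eV.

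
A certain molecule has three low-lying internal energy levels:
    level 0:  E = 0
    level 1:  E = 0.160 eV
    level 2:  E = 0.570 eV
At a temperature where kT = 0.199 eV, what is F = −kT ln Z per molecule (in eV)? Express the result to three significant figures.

Eᵢ/kT = 0, 0.80402, 2.8643.
Z = Σ e^(−Eᵢ/kT) = e^(−0) + e^(−0.80402) + e^(−2.8643) = 1.0000 + 0.44753 + 0.057023 = 1.5046.
F = −kT ln Z = −0.199 × ln(1.5046) = −0.199 × 0.40853 = -0.0813 eV.

-0.0813 eV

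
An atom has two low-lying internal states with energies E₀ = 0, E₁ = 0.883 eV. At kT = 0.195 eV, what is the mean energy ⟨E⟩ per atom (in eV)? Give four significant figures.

0.009435 eV

Eᵢ/kT = 0, 4.52821.
Z = Σ e^(−Eᵢ/kT) = e^(−0) + e^(−4.52821) = 1.00000 + 0.0108000 = 1.01080.
⟨E⟩ = Σ Eᵢ e^(−Eᵢ/kT) / Z = (0·1.00000 + 0.883·0.0108000) / 1.01080 = 0.009435 eV.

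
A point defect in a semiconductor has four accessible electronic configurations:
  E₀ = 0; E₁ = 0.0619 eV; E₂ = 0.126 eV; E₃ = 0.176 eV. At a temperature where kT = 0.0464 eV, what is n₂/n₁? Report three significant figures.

0.251

n₂/n₁ = exp[−(E₂−E₁)/kT] = exp(−(0.0641 eV)/(0.0464 eV)) = exp(-1.3815) = 0.251.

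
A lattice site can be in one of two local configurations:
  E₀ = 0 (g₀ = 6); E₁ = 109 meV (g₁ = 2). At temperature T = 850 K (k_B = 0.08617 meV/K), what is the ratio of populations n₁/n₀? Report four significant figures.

0.07526

k_BT = 0.08617 × 850 K = 73.2445 meV.
n₁/n₀ = (g₁/g₀) exp[−(E₁−E₀)/kT] = (2/6) × exp(−(109 meV)/(73.2445 meV)) = (2/6) × exp(-1.48817) = 0.07526.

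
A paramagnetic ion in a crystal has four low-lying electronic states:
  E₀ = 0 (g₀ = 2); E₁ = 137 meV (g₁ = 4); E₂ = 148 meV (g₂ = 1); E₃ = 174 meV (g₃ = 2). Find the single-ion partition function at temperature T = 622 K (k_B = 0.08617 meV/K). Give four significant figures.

k_BT = 0.08617 × 622 K = 53.5977 meV.
Eᵢ/kT = 0, 2.55608, 2.76131, 3.24641.
Z = Σ gᵢe^(−Eᵢ/kT) = 2·e^(−0) + 4·e^(−2.55608) + 1·e^(−2.76131) + 2·e^(−3.24641) = 2.00000 + 0.310433 + 0.0632089 + 0.0778273 = 2.45147.

Z = 2.451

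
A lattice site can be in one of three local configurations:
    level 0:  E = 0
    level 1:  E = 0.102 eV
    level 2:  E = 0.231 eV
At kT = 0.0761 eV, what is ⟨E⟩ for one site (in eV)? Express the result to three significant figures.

0.0289 eV

Eᵢ/kT = 0, 1.3403, 3.0355.
Z = Σ e^(−Eᵢ/kT) = e^(−0) + e^(−1.3403) + e^(−3.0355) = 1.0000 + 0.26177 + 0.048051 = 1.3098.
⟨E⟩ = Σ Eᵢ e^(−Eᵢ/kT) / Z = (0·1.0000 + 0.102·0.26177 + 0.231·0.048051) / 1.3098 = 0.0289 eV.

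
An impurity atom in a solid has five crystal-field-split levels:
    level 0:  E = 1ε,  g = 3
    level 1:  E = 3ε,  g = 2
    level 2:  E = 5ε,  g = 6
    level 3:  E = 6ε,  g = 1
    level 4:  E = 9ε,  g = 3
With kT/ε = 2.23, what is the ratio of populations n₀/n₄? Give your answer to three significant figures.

n₀/n₄ = (g₀/g₄) exp[−(E₀−E₄)/kT] = (3/3) × exp(−(-8ε)/(2.23ε)) = (3/3) × exp(3.5874) = 36.1.

36.1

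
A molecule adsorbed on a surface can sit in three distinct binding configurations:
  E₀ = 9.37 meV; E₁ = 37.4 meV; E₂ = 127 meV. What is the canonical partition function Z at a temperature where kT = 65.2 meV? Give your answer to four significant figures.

Eᵢ/kT = 0.143712, 0.573620, 1.94785.
Z = Σ e^(−Eᵢ/kT) = e^(−0.143712) + e^(−0.573620) + e^(−1.94785) = 0.866137 + 0.563482 + 0.142580 = 1.57220.

Z = 1.572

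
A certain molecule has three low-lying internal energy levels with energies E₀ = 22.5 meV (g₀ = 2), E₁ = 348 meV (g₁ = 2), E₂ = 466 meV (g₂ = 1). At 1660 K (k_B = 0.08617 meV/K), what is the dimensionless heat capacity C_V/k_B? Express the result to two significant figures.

0.59

k_BT = 0.08617 × 1660 K = 143.0 meV.
Eᵢ/kT = 0.1573, 2.434, 3.259.
Z = Σ gᵢe^(−Eᵢ/kT) = 2·e^(−0.1573) + 2·e^(−2.434) + 1·e^(−3.259) = 1.709 + 0.1754 + 0.03843 = 1.923.
⟨E⟩ = 61.05 meV, ⟨E²⟩ = 15840 meV².
C_V/k_B = (⟨E²⟩ − ⟨E⟩²)/(kT)² = (15840 − 3727)/20450 = 0.59.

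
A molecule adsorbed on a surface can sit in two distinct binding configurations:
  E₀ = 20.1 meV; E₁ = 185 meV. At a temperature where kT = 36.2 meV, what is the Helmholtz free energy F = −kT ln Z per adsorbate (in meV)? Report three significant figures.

Eᵢ/kT = 0.55525, 5.1105.
Z = Σ e^(−Eᵢ/kT) = e^(−0.55525) + e^(−5.1105) = 0.57393 + 0.0060331 = 0.57996.
F = −kT ln Z = −36.2 × ln(0.57996) = −36.2 × -0.54480 = 19.7 meV.

19.7 meV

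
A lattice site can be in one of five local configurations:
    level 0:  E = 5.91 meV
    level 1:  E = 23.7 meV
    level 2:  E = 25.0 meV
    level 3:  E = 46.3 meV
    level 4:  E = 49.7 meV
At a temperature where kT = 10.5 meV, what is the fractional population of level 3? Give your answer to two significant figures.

Eᵢ/kT = 0.5629, 2.257, 2.381, 4.410, 4.733.
Z = Σ e^(−Eᵢ/kT) = e^(−0.5629) + e^(−2.257) + e^(−2.381) + e^(−4.410) + e^(−4.733) = 0.5696 + 0.1047 + 0.09246 + 0.01216 + 0.008800 = 0.7877.
P₃ = e^(−E₃/kT) / Z = 0.01216/0.7877 = 0.015.

0.015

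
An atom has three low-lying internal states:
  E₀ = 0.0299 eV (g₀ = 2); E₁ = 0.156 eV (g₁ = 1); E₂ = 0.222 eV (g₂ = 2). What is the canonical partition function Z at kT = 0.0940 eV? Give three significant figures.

Eᵢ/kT = 0.31809, 1.6596, 2.3617.
Z = Σ gᵢe^(−Eᵢ/kT) = 2·e^(−0.31809) + 1·e^(−1.6596) + 2·e^(−2.3617) = 1.4551 + 0.19022 + 0.18852 = 1.8338.

Z = 1.83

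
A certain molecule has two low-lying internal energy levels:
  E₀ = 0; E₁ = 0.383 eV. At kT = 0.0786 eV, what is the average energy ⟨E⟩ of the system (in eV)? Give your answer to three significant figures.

0.00291 eV

Eᵢ/kT = 0, 4.8728.
Z = Σ e^(−Eᵢ/kT) = e^(−0) + e^(−4.8728) = 1.0000 + 0.0076519 = 1.0077.
⟨E⟩ = Σ Eᵢ e^(−Eᵢ/kT) / Z = (0·1.0000 + 0.383·0.0076519) / 1.0077 = 0.00291 eV.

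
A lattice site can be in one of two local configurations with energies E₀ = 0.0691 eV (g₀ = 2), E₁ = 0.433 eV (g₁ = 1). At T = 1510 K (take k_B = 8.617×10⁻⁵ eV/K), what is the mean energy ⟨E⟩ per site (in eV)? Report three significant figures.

k_BT = 8.617×10⁻⁵ × 1510 K = 0.13012 eV.
Eᵢ/kT = 0.53105, 3.3277.
Z = Σ gᵢe^(−Eᵢ/kT) = 2·e^(−0.53105) + 1·e^(−3.3277) = 1.1760 + 0.035876 = 1.2119.
⟨E⟩ = Σ Eᵢ gᵢe^(−Eᵢ/kT) / Z = (0.0691·1.1760 + 0.433·0.035876) / 1.2119 = 0.0799 eV.

0.0799 eV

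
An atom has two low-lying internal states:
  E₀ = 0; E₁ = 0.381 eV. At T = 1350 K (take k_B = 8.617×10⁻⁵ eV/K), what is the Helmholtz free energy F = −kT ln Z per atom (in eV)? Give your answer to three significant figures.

k_BT = 8.617×10⁻⁵ × 1350 K = 0.11633 eV.
Eᵢ/kT = 0, 3.2752.
Z = Σ e^(−Eᵢ/kT) = e^(−0) + e^(−3.2752) = 1.0000 + 0.037809 = 1.0378.
F = −kT ln Z = −0.11633 × ln(1.0378) = −0.11633 × 0.037103 = -0.00432 eV.

-0.00432 eV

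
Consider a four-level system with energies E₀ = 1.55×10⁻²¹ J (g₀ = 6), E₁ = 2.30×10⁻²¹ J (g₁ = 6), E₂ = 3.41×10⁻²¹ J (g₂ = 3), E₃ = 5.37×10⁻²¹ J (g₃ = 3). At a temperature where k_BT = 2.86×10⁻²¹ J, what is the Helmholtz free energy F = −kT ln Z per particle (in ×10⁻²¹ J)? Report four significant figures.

Eᵢ/kT = 0.541958, 0.804196, 1.19231, 1.87762.
Z = Σ gᵢe^(−Eᵢ/kT) = 6·e^(−0.541958) + 6·e^(−0.804196) + 3·e^(−1.19231) + 3·e^(−1.87762) = 3.48965 + 2.68469 + 0.910558 + 0.458861 = 7.54376.
F = −kT ln Z = −2.86 × ln(7.54376) = −2.86 × 2.02072 = -5.779 ×10⁻²¹ J.

-5.779 ×10⁻²¹ J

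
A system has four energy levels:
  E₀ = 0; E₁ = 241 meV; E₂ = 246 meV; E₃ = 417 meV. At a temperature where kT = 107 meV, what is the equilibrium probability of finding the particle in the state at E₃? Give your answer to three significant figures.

0.0166

Eᵢ/kT = 0, 2.2523, 2.2991, 3.8972.
Z = Σ e^(−Eᵢ/kT) = e^(−0) + e^(−2.2523) + e^(−2.2991) + e^(−3.8972) = 1.0000 + 0.10516 + 0.10035 + 0.020299 = 1.2258.
P₃ = e^(−E₃/kT) / Z = 0.020299/1.2258 = 0.0166.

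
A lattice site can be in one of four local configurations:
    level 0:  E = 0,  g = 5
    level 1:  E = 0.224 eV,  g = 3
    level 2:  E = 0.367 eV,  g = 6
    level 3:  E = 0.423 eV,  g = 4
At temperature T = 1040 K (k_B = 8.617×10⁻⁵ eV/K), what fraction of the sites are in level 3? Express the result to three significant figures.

k_BT = 8.617×10⁻⁵ × 1040 K = 0.089617 eV.
Eᵢ/kT = 0, 2.4995, 4.0952, 4.7201.
Z = Σ gᵢe^(−Eᵢ/kT) = 5·e^(−0) + 3·e^(−2.4995) + 6·e^(−4.0952) + 4·e^(−4.7201) = 5.0000 + 0.24638 + 0.099914 + 0.035657 = 5.3820.
P₃ = g₃ e^(−E₃/kT) / Z = 0.035657/5.3820 = 0.00663.

0.00663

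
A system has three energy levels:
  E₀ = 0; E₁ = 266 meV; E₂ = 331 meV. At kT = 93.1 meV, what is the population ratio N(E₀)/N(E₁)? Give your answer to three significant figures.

17.4

n₀/n₁ = exp[−(E₀−E₁)/kT] = exp(−(-266 meV)/(93.1 meV)) = exp(2.8571) = 17.4.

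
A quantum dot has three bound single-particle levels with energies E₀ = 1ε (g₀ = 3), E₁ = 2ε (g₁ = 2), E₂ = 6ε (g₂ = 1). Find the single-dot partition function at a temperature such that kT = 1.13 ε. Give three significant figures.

Z = 1.58

Eᵢ/kT = 0.88496, 1.7699, 5.3097.
Z = Σ gᵢe^(−Eᵢ/kT) = 3·e^(−0.88496) + 2·e^(−1.7699) + 1·e^(−5.3097) = 1.2382 + 0.34070 + 0.0049434 = 1.5838.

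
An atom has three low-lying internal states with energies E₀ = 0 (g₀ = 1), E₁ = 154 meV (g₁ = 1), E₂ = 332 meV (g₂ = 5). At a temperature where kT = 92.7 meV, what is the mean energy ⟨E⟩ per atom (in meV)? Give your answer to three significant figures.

Eᵢ/kT = 0, 1.6613, 3.5814.
Z = Σ gᵢe^(−Eᵢ/kT) = 1·e^(−0) + 1·e^(−1.6613) + 5·e^(−3.5814) = 1.0000 + 0.18989 + 0.13918 = 1.3291.
⟨E⟩ = Σ Eᵢ gᵢe^(−Eᵢ/kT) / Z = (0·1.0000 + 154·0.18989 + 332·0.13918) / 1.3291 = 56.8 meV.

56.8 meV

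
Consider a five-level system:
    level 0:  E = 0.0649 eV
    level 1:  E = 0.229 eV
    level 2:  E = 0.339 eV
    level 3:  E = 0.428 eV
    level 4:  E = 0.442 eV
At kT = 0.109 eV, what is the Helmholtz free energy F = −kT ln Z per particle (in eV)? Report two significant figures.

0.031 eV

Eᵢ/kT = 0.5954, 2.101, 3.110, 3.927, 4.055.
Z = Σ e^(−Eᵢ/kT) = e^(−0.5954) + e^(−2.101) + e^(−3.110) + e^(−3.927) + e^(−4.055) = 0.5513 + 0.1223 + 0.04460 + 0.01970 + 0.01734 = 0.7552.
F = −kT ln Z = −0.109 × ln(0.7552) = −0.109 × -0.2808 = 0.031 eV.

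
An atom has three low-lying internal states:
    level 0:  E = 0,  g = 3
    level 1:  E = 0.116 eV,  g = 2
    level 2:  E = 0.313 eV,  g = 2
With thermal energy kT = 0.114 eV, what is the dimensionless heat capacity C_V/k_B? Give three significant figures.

Eᵢ/kT = 0, 1.0175, 2.7456.
Z = Σ gᵢe^(−Eᵢ/kT) = 3·e^(−0) + 2·e^(−1.0175) + 2·e^(−2.7456) = 3.0000 + 0.72300 + 0.12842 = 3.8514.
⟨E⟩ = 0.032213 eV, ⟨E²⟩ = 0.0057927 eV².
C_V/k_B = (⟨E²⟩ − ⟨E⟩²)/(kT)² = (0.0057927 − 0.0010377)/0.012996 = 0.366.

0.366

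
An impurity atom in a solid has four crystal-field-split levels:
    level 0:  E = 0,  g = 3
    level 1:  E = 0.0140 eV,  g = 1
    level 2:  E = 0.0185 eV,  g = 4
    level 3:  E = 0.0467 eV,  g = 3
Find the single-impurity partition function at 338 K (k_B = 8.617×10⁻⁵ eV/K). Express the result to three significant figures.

Z = 6.34

k_BT = 8.617×10⁻⁵ × 338 K = 0.029125 eV.
Eᵢ/kT = 0, 0.48069, 0.63519, 1.6034.
Z = Σ gᵢe^(−Eᵢ/kT) = 3·e^(−0) + 1·e^(−0.48069) + 4·e^(−0.63519) + 3·e^(−1.6034) = 3.0000 + 0.61836 + 2.1193 + 0.60363 = 6.3413.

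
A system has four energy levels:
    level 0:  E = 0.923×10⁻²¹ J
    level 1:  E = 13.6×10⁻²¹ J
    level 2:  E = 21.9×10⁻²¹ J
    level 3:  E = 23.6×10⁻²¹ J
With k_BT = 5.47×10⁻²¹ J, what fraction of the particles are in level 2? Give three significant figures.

Eᵢ/kT = 0.16874, 2.4863, 4.0037, 4.3144.
Z = Σ e^(−Eᵢ/kT) = e^(−0.16874) + e^(−2.4863) + e^(−4.0037) + e^(−4.3144) = 0.84473 + 0.083217 + 0.018248 + 0.013375 = 0.95957.
P₂ = e^(−E₂/kT) / Z = 0.018248/0.95957 = 0.0190.

0.0190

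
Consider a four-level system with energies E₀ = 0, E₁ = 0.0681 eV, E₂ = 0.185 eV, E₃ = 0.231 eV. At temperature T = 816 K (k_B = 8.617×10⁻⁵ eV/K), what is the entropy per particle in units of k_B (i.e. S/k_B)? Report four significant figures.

0.8549

k_BT = 8.617×10⁻⁵ × 816 K = 0.0703147 eV.
Eᵢ/kT = 0, 0.968503, 2.63103, 3.28523.
Z = Σ e^(−Eᵢ/kT) = e^(−0) + e^(−0.968503) + e^(−2.63103) + e^(−3.28523) = 1.00000 + 0.379651 + 0.0720043 + 0.0374320 = 1.48909.
⟨E⟩ = Σ EᵢPᵢ = 0.0321148 eV.
S/k_B = ln Z + ⟨E⟩/kT = ln(1.48909) + 0.0321148/0.0703147 = 0.398165 + 0.456730 = 0.8549.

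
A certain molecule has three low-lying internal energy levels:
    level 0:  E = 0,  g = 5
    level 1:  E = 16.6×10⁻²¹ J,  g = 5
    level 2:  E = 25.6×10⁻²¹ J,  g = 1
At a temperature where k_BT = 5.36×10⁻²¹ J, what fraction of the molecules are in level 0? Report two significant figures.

0.96

Eᵢ/kT = 0, 3.097, 4.776.
Z = Σ gᵢe^(−Eᵢ/kT) = 5·e^(−0) + 5·e^(−3.097) + 1·e^(−4.776) = 5.000 + 0.2259 + 0.008430 = 5.234.
P₀ = g₀ e^(−E₀/kT) / Z = 5.000/5.234 = 0.96.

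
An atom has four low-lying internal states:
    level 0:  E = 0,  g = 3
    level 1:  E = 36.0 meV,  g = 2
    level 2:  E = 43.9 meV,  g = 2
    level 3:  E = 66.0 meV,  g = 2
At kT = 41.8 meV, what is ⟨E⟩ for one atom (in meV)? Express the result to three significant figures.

17.8 meV

Eᵢ/kT = 0, 0.86124, 1.0502, 1.5789.
Z = Σ gᵢe^(−Eᵢ/kT) = 3·e^(−0) + 2·e^(−0.86124) + 2·e^(−1.0502) + 2·e^(−1.5789) = 3.0000 + 0.84528 + 0.69974 + 0.41240 = 4.9574.
⟨E⟩ = Σ Eᵢ gᵢe^(−Eᵢ/kT) / Z = (0·3.0000 + 36.0·0.84528 + 43.9·0.69974 + 66.0·0.41240) / 4.9574 = 17.8 meV.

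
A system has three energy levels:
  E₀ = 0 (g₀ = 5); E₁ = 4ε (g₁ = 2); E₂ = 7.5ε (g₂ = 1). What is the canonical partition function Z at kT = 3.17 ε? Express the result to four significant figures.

Z = 5.660

Eᵢ/kT = 0, 1.26183, 2.36593.
Z = Σ gᵢe^(−Eᵢ/kT) = 5·e^(−0) + 2·e^(−1.26183) + 1·e^(−2.36593) = 5.00000 + 0.566271 + 0.0938620 = 5.66013.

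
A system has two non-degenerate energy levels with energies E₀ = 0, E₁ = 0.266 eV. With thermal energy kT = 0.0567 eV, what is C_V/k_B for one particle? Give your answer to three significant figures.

Eᵢ/kT = 0, 4.6914.
Z = Σ e^(−Eᵢ/kT) = e^(−0) + e^(−4.6914) = 1.0000 + 0.0091738 = 1.0092.
⟨E⟩ = 0.0024180 eV, ⟨E²⟩ = 0.00064318 eV².
C_V/k_B = (⟨E²⟩ − ⟨E⟩²)/(kT)² = (0.00064318 − 0.0000058467)/0.0032149 = 0.198.

0.198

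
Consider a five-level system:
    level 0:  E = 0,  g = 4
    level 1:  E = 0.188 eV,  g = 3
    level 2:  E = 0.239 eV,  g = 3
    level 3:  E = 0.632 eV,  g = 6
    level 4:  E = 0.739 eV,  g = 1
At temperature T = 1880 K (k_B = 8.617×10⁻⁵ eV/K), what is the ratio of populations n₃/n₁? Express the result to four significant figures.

k_BT = 8.617×10⁻⁵ × 1880 K = 0.162000 eV.
n₃/n₁ = (g₃/g₁) exp[−(E₃−E₁)/kT] = (6/3) × exp(−(0.444 eV)/(0.162000 eV)) = (6/3) × exp(-2.74074) = 0.1290.

0.1290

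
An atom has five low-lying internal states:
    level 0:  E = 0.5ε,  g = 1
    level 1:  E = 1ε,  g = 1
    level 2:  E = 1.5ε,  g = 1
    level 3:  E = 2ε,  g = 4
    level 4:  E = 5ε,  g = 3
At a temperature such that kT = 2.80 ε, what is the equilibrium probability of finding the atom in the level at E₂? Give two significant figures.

Eᵢ/kT = 0.1786, 0.3571, 0.5357, 0.7143, 1.786.
Z = Σ gᵢe^(−Eᵢ/kT) = 1·e^(−0.1786) + 1·e^(−0.3571) + 1·e^(−0.5357) + 4·e^(−0.7143) + 3·e^(−1.786) = 0.8364 + 0.6997 + 0.5853 + 1.958 + 0.5029 = 4.582.
P₂ = g₂ e^(−E₂/kT) / Z = 0.5853/4.582 = 0.13.

0.13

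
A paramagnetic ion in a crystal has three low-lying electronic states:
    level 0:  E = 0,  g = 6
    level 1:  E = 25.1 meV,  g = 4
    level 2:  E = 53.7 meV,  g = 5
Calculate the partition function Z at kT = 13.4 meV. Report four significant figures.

Z = 6.705

Eᵢ/kT = 0, 1.87313, 4.00746.
Z = Σ gᵢe^(−Eᵢ/kT) = 6·e^(−0) + 4·e^(−1.87313) + 5·e^(−4.00746) = 6.00000 + 0.614568 + 0.0908976 = 6.70547.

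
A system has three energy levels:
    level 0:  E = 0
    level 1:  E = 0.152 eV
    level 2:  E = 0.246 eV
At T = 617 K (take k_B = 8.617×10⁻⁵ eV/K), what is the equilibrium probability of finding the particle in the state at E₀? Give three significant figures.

0.937

k_BT = 8.617×10⁻⁵ × 617 K = 0.053167 eV.
Eᵢ/kT = 0, 2.8589, 4.6269.
Z = Σ e^(−Eᵢ/kT) = e^(−0) + e^(−2.8589) + e^(−4.6269) = 1.0000 + 0.057332 + 0.0097850 = 1.0671.
P₀ = e^(−E₀/kT) / Z = 1.0000/1.0671 = 0.937.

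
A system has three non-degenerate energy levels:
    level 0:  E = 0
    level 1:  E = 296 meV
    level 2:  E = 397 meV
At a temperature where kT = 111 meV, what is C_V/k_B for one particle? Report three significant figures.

0.709

Eᵢ/kT = 0, 2.6667, 3.5766.
Z = Σ e^(−Eᵢ/kT) = e^(−0) + e^(−2.6667) + e^(−3.5766) = 1.0000 + 0.069481 + 0.027971 = 1.0975.
⟨E⟩ = 28.857 meV, ⟨E²⟩ = 9563.7 meV².
C_V/k_B = (⟨E²⟩ − ⟨E⟩²)/(kT)² = (9563.7 − 832.73)/12321 = 0.709.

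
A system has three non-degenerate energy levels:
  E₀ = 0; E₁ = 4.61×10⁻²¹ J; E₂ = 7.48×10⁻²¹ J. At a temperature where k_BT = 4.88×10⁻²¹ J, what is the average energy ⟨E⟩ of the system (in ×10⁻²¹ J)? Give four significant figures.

2.123 ×10⁻²¹ J

Eᵢ/kT = 0, 0.944672, 1.53279.
Z = Σ e^(−Eᵢ/kT) = e^(−0) + e^(−0.944672) + e^(−1.53279) = 1.00000 + 0.388807 + 0.215932 = 1.60474.
⟨E⟩ = Σ Eᵢ e^(−Eᵢ/kT) / Z = (0·1.00000 + 4.61·0.388807 + 7.48·0.215932) / 1.60474 = 2.123 ×10⁻²¹ J.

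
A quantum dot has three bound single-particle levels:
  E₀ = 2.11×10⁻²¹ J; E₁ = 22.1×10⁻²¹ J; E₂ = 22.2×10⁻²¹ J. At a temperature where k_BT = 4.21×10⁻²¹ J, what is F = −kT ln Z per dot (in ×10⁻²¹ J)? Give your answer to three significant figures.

Eᵢ/kT = 0.50119, 5.2494, 5.2732.
Z = Σ e^(−Eᵢ/kT) = e^(−0.50119) + e^(−5.2494) + e^(−5.2732) = 0.60581 + 0.0052507 + 0.0051272 = 0.61619.
F = −kT ln Z = −4.21 × ln(0.61619) = −4.21 × -0.48420 = 2.04 ×10⁻²¹ J.

2.04 ×10⁻²¹ J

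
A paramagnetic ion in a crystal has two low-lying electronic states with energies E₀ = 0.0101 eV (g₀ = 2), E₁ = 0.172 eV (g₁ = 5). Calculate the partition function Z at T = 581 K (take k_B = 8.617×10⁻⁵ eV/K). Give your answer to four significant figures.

k_BT = 8.617×10⁻⁵ × 581 K = 0.0500648 eV.
Eᵢ/kT = 0.201739, 3.43555.
Z = Σ gᵢe^(−Eᵢ/kT) = 2·e^(−0.201739) + 5·e^(−3.43555) = 1.63462 + 0.161038 = 1.79566.

Z = 1.796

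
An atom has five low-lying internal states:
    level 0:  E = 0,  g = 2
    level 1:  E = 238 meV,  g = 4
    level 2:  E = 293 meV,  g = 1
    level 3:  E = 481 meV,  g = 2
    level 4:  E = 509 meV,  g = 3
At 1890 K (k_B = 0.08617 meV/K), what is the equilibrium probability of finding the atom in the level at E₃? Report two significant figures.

k_BT = 0.08617 × 1890 K = 162.9 meV.
Eᵢ/kT = 0, 1.461, 1.799, 2.953, 3.125.
Z = Σ gᵢe^(−Eᵢ/kT) = 2·e^(−0) + 4·e^(−1.461) + 1·e^(−1.799) + 2·e^(−2.953) + 3·e^(−3.125) = 2.000 + 0.9280 + 0.1655 + 0.1044 + 0.1318 = 3.330.
P₃ = g₃ e^(−E₃/kT) / Z = 0.1044/3.330 = 0.031.

0.031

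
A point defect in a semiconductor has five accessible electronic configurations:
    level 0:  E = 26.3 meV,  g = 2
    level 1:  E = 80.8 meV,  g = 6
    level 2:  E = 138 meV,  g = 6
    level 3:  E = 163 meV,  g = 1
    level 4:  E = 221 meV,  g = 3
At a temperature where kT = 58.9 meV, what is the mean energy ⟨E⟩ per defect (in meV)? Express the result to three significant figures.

Eᵢ/kT = 0.44652, 1.3718, 2.3430, 2.7674, 3.7521.
Z = Σ gᵢe^(−Eᵢ/kT) = 2·e^(−0.44652) + 6·e^(−1.3718) + 6·e^(−2.3430) + 1·e^(−2.7674) + 3·e^(−3.7521) = 1.2797 + 1.5219 + 0.57623 + 0.062825 + 0.070405 = 3.5111.
⟨E⟩ = Σ Eᵢ gᵢe^(−Eᵢ/kT) / Z = (26.3·1.2797 + 80.8·1.5219 + 138·0.57623 + 163·0.062825 + 221·0.070405) / 3.5111 = 74.6 meV.

74.6 meV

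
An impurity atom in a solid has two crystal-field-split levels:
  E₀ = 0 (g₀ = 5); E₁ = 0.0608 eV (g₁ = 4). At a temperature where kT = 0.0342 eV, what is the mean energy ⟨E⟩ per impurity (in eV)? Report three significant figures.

0.00724 eV

Eᵢ/kT = 0, 1.7778.
Z = Σ gᵢe^(−Eᵢ/kT) = 5·e^(−0) + 4·e^(−1.7778) = 5.0000 + 0.67604 = 5.6760.
⟨E⟩ = Σ Eᵢ gᵢe^(−Eᵢ/kT) / Z = (0·5.0000 + 0.0608·0.67604) / 5.6760 = 0.00724 eV.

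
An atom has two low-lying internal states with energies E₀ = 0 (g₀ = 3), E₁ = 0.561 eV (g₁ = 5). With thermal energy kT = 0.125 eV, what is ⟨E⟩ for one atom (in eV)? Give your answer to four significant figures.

0.01032 eV

Eᵢ/kT = 0, 4.48800.
Z = Σ gᵢe^(−Eᵢ/kT) = 3·e^(−0) + 5·e^(−4.48800) = 3.00000 + 0.0562155 = 3.05622.
⟨E⟩ = Σ Eᵢ gᵢe^(−Eᵢ/kT) / Z = (0·3.00000 + 0.561·0.0562155) / 3.05622 = 0.01032 eV.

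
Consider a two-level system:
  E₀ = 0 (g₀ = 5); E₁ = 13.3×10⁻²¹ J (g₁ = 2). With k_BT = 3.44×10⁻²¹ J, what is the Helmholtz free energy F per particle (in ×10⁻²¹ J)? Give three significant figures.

Eᵢ/kT = 0, 3.8663.
Z = Σ gᵢe^(−Eᵢ/kT) = 5·e^(−0) + 2·e^(−3.8663) = 5.0000 + 0.041871 = 5.0419.
F = −kT ln Z = −3.44 × ln(5.0419) = −3.44 × 1.6178 = -5.57 ×10⁻²¹ J.

-5.57 ×10⁻²¹ J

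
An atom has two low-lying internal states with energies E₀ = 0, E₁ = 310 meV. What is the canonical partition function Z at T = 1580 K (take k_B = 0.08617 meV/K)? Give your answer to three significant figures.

Z = 1.10

k_BT = 0.08617 × 1580 K = 136.15 meV.
Eᵢ/kT = 0, 2.2769.
Z = Σ e^(−Eᵢ/kT) = e^(−0) + e^(−2.2769) = 1.0000 + 0.10260 = 1.1026.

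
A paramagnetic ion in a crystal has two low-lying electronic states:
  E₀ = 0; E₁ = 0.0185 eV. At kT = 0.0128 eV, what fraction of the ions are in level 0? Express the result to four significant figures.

0.8093

Eᵢ/kT = 0, 1.44531.
Z = Σ e^(−Eᵢ/kT) = e^(−0) + e^(−1.44531) = 1.00000 + 0.235673 = 1.23567.
P₀ = e^(−E₀/kT) / Z = 1.00000/1.23567 = 0.8093.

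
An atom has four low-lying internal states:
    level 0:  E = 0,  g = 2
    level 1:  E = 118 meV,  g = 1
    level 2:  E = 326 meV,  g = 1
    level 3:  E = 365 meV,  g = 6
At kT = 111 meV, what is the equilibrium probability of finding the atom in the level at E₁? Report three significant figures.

0.132

Eᵢ/kT = 0, 1.0631, 2.9369, 3.2883.
Z = Σ gᵢe^(−Eᵢ/kT) = 2·e^(−0) + 1·e^(−1.0631) + 1·e^(−2.9369) + 6·e^(−3.2883) = 2.0000 + 0.34538 + 0.053030 + 0.22390 = 2.6223.
P₁ = g₁ e^(−E₁/kT) / Z = 0.34538/2.6223 = 0.132.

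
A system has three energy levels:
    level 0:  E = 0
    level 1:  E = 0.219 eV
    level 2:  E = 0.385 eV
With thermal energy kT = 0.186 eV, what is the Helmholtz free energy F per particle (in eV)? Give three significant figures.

Eᵢ/kT = 0, 1.1774, 2.0699.
Z = Σ e^(−Eᵢ/kT) = e^(−0) + e^(−1.1774) + e^(−2.0699) = 1.0000 + 0.30808 + 0.12620 = 1.4343.
F = −kT ln Z = −0.186 × ln(1.4343) = −0.186 × 0.36068 = -0.0671 eV.

-0.0671 eV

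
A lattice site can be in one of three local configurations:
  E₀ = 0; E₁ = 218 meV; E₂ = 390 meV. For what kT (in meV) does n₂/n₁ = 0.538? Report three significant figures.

n₂/n₁ = exp[−(E₂−E₁)/kT] = 0.538.
⇒ (E₂−E₁)/kT = ln(1/0.538) = ln(1.8587) = 0.61988.
kT = 172 meV / 0.61988 = 277 meV.

277 meV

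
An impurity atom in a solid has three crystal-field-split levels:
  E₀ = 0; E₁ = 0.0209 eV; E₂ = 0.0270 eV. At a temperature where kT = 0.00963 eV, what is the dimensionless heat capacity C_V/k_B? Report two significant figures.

0.74

Eᵢ/kT = 0, 2.170, 2.804.
Z = Σ e^(−Eᵢ/kT) = e^(−0) + e^(−2.170) + e^(−2.804) = 1.000 + 0.1142 + 0.06057 = 1.175.
⟨E⟩ = 0.003423 eV, ⟨E²⟩ = 0.00008003 eV².
C_V/k_B = (⟨E²⟩ − ⟨E⟩²)/(kT)² = (0.00008003 − 0.00001172)/0.00009274 = 0.74.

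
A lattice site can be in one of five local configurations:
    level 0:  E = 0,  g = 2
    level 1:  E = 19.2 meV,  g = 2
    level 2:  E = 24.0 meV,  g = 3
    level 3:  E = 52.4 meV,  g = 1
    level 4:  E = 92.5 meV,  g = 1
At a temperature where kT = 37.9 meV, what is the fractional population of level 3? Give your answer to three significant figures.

Eᵢ/kT = 0, 0.50660, 0.63325, 1.3826, 2.4406.
Z = Σ gᵢe^(−Eᵢ/kT) = 2·e^(−0) + 2·e^(−0.50660) + 3·e^(−0.63325) + 1·e^(−1.3826) + 1·e^(−2.4406) = 2.0000 + 1.2051 + 1.5926 + 0.25093 + 0.087109 = 5.1357.
P₃ = g₃ e^(−E₃/kT) / Z = 0.25093/5.1357 = 0.0489.

0.0489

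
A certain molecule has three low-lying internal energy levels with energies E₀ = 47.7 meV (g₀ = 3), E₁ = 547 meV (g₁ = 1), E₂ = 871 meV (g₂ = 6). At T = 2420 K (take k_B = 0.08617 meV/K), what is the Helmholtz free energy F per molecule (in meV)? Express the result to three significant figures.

-195 meV

k_BT = 0.08617 × 2420 K = 208.53 meV.
Eᵢ/kT = 0.22874, 2.6231, 4.1769.
Z = Σ gᵢe^(−Eᵢ/kT) = 3·e^(−0.22874) + 1·e^(−2.6231) + 6·e^(−4.1769) = 2.3866 + 0.072578 + 0.092076 = 2.5513.
F = −kT ln Z = −208.53 × ln(2.5513) = −208.53 × 0.93660 = -195 meV.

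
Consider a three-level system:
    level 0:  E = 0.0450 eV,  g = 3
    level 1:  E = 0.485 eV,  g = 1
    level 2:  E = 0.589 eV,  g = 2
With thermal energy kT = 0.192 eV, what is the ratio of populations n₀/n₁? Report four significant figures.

n₀/n₁ = (g₀/g₁) exp[−(E₀−E₁)/kT] = (3/1) × exp(−(-0.4400 eV)/(0.192 eV)) = (3/1) × exp(2.29167) = 29.67.

29.67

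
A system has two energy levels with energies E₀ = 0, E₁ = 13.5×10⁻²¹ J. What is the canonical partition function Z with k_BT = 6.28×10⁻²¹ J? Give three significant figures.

Z = 1.12

Eᵢ/kT = 0, 2.1497.
Z = Σ e^(−Eᵢ/kT) = e^(−0) + e^(−2.1497) = 1.0000 + 0.11652 = 1.1165.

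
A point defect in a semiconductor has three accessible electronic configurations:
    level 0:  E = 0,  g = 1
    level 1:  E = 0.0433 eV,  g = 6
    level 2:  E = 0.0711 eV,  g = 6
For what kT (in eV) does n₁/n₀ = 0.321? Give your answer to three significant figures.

n₁/n₀ = (g₁/g₀) exp[−(E₁−E₀)/kT] = 0.321.
⇒ (E₁−E₀)/kT = ln((6/1)/0.321) = ln(18.692) = 2.9281.
kT = 0.0433 eV / 2.9281 = 0.0148 eV.

0.0148 eV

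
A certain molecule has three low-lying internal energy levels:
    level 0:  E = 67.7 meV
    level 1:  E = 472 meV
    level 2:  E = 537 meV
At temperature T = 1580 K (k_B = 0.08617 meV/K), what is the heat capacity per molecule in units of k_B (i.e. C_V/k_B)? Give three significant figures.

k_BT = 0.08617 × 1580 K = 136.15 meV.
Eᵢ/kT = 0.49725, 3.4668, 3.9442.
Z = Σ e^(−Eᵢ/kT) = e^(−0.49725) + e^(−3.4668) + e^(−3.9442) = 0.60820 + 0.031217 + 0.019367 = 0.65878.
⟨E⟩ = 100.66 meV, ⟨E²⟩ = 23266 meV².
C_V/k_B = (⟨E²⟩ − ⟨E⟩²)/(kT)² = (23266 − 10132)/18537 = 0.709.

0.709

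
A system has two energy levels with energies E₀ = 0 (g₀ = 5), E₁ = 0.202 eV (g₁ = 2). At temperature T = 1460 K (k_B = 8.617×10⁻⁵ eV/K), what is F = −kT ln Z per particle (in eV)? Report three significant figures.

-0.212 eV

k_BT = 8.617×10⁻⁵ × 1460 K = 0.12581 eV.
Eᵢ/kT = 0, 1.6056.
Z = Σ gᵢe^(−Eᵢ/kT) = 5·e^(−0) + 2·e^(−1.6056) = 5.0000 + 0.40154 = 5.4015.
F = −kT ln Z = −0.12581 × ln(5.4015) = −0.12581 × 1.6867 = -0.212 eV.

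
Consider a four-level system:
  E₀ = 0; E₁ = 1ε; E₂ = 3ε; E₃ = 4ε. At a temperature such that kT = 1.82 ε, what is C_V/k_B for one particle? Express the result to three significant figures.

Eᵢ/kT = 0, 0.54945, 1.6484, 2.1978.
Z = Σ e^(−Eᵢ/kT) = e^(−0) + e^(−0.54945) + e^(−1.6484) + e^(−2.1978) = 1.0000 + 0.57727 + 0.19236 + 0.11105 = 1.8807.
⟨E⟩ = 0.84998 ε, ⟨E²⟩ = 2.1722 ε².
C_V/k_B = (⟨E²⟩ − ⟨E⟩²)/(kT)² = (2.1722 − 0.72247)/3.3124 = 0.438.

0.438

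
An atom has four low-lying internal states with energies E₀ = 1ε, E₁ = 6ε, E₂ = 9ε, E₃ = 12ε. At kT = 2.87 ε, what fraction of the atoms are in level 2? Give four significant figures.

0.04893

Eᵢ/kT = 0.348432, 2.09059, 3.13589, 4.18118.
Z = Σ e^(−Eᵢ/kT) = e^(−0.348432) + e^(−2.09059) + e^(−3.13589) + e^(−4.18118) = 0.705794 + 0.123614 + 0.0434611 + 0.0152805 = 0.888150.
P₂ = e^(−E₂/kT) / Z = 0.0434611/0.888150 = 0.04893.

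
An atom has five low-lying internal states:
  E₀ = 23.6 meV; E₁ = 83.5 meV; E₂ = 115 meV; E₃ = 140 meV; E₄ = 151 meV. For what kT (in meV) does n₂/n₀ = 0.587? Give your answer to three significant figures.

172 meV

n₂/n₀ = exp[−(E₂−E₀)/kT] = 0.587.
⇒ (E₂−E₀)/kT = ln(1/0.587) = ln(1.7036) = 0.53274.
kT = 91.4 meV / 0.53274 = 172 meV.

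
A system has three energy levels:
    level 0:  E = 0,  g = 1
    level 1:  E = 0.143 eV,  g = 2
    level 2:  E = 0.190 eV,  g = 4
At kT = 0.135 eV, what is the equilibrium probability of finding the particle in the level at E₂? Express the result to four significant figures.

Eᵢ/kT = 0, 1.05926, 1.40741.
Z = Σ gᵢe^(−Eᵢ/kT) = 1·e^(−0) + 2·e^(−1.05926) + 4·e^(−1.40741) = 1.00000 + 0.693425 + 0.979106 = 2.67253.
P₂ = g₂ e^(−E₂/kT) / Z = 0.979106/2.67253 = 0.3664.

0.3664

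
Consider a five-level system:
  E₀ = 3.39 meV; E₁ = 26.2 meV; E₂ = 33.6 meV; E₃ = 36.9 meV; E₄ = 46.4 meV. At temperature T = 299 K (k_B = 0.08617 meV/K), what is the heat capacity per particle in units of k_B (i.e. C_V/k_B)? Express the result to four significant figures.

0.3851

k_BT = 0.08617 × 299 K = 25.7648 meV.
Eᵢ/kT = 0.131575, 1.01689, 1.30410, 1.43219, 1.80091.
Z = Σ e^(−Eᵢ/kT) = e^(−0.131575) + e^(−1.01689) + e^(−1.30410) + e^(−1.43219) + e^(−1.80091) = 0.876714 + 0.361718 + 0.271417 + 0.238785 + 0.165149 = 1.91378.
⟨E⟩ = 19.8783 meV, ⟨E²⟩ = 650.797 meV².
C_V/k_B = (⟨E²⟩ − ⟨E⟩²)/(kT)² = (650.797 − 395.147)/663.825 = 0.3851.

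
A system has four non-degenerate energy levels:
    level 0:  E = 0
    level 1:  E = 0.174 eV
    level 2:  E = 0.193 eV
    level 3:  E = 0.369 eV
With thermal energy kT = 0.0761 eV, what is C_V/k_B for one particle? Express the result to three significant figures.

0.873

Eᵢ/kT = 0, 2.2865, 2.5361, 4.8489.
Z = Σ e^(−Eᵢ/kT) = e^(−0) + e^(−2.2865) + e^(−2.5361) + e^(−4.8489) = 1.0000 + 0.10162 + 0.079175 + 0.0078370 = 1.1886.
⟨E⟩ = 0.030165 eV, ⟨E²⟩ = 0.0059675 eV².
C_V/k_B = (⟨E²⟩ − ⟨E⟩²)/(kT)² = (0.0059675 − 0.00090993)/0.0057912 = 0.873.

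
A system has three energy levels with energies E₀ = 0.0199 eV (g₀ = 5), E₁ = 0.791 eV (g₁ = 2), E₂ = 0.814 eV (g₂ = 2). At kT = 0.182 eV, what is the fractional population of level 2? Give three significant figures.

0.00504

Eᵢ/kT = 0.10934, 4.3462, 4.4725.
Z = Σ gᵢe^(−Eᵢ/kT) = 5·e^(−0.10934) + 2·e^(−4.3462) + 2·e^(−4.4725) = 4.4821 + 0.025912 + 0.022837 = 4.5308.
P₂ = g₂ e^(−E₂/kT) / Z = 0.022837/4.5308 = 0.00504.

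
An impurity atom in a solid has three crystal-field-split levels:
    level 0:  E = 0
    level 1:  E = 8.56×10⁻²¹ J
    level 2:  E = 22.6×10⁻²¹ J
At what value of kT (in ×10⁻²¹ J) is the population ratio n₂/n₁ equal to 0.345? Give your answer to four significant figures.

13.19 ×10⁻²¹ J

n₂/n₁ = exp[−(E₂−E₁)/kT] = 0.345.
⇒ (E₂−E₁)/kT = ln(1/0.345) = ln(2.89855) = 1.06421.
kT = 14.04 ×10⁻²¹ J / 1.06421 = 13.19 ×10⁻²¹ J.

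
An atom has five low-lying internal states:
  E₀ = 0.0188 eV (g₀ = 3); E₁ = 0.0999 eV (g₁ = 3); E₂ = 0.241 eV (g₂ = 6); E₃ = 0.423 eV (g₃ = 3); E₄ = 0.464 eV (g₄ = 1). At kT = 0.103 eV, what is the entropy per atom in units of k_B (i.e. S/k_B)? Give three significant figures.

Eᵢ/kT = 0.18252, 0.96990, 2.3398, 4.1068, 4.5049.
Z = Σ gᵢe^(−Eᵢ/kT) = 3·e^(−0.18252) + 3·e^(−0.96990) + 6·e^(−2.3398) + 3·e^(−4.1068) + 1·e^(−4.5049) = 2.4995 + 1.1374 + 0.57808 + 0.049381 + 0.011055 = 4.2754.
⟨E⟩ = Σ EᵢPᵢ = 0.076239 eV.
S/k_B = ln Z + ⟨E⟩/kT = ln(4.2754) + 0.076239/0.103 = 1.4529 + 0.74018 = 2.19.

2.19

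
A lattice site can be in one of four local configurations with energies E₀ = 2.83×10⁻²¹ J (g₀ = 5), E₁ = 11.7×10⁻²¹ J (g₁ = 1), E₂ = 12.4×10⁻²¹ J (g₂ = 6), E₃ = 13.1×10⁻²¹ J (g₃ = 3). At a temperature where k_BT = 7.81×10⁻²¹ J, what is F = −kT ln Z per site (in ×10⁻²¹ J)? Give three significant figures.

Eᵢ/kT = 0.36236, 1.4981, 1.5877, 1.6773.
Z = Σ gᵢe^(−Eᵢ/kT) = 5·e^(−0.36236) + 1·e^(−1.4981) + 6·e^(−1.5877) + 3·e^(−1.6773) = 3.4802 + 0.22355 + 1.2264 + 0.56063 = 5.4908.
F = −kT ln Z = −7.81 × ln(5.4908) = −7.81 × 1.7031 = -13.3 ×10⁻²¹ J.

-13.3 ×10⁻²¹ J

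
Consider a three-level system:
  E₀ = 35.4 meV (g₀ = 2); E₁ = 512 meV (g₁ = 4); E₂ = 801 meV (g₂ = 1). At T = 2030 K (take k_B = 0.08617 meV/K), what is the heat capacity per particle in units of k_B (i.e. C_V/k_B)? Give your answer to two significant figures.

k_BT = 0.08617 × 2030 K = 174.9 meV.
Eᵢ/kT = 0.2024, 2.927, 4.580.
Z = Σ gᵢe^(−Eᵢ/kT) = 2·e^(−0.2024) + 4·e^(−2.927) + 1·e^(−4.580) = 1.634 + 0.2142 + 0.01025 = 1.858.
⟨E⟩ = 94.58 meV, ⟨E²⟩ = 34860 meV².
C_V/k_B = (⟨E²⟩ − ⟨E⟩²)/(kT)² = (34860 − 8945)/30590 = 0.85.

0.85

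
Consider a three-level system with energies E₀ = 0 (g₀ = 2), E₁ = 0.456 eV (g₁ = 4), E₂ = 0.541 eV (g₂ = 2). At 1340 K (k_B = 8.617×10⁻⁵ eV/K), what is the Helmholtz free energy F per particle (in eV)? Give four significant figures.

-0.08542 eV

k_BT = 8.617×10⁻⁵ × 1340 K = 0.115468 eV.
Eᵢ/kT = 0, 3.94915, 4.68528.
Z = Σ gᵢe^(−Eᵢ/kT) = 2·e^(−0) + 4·e^(−3.94915) + 2·e^(−4.68528) = 2.00000 + 0.0770843 + 0.0184603 = 2.09554.
F = −kT ln Z = −0.115468 × ln(2.09554) = −0.115468 × 0.739811 = -0.08542 eV.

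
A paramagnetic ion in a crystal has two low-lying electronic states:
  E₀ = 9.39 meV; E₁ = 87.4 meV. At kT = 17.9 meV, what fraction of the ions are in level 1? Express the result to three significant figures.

0.0126

Eᵢ/kT = 0.52458, 4.8827.
Z = Σ e^(−Eᵢ/kT) = e^(−0.52458) + e^(−4.8827) = 0.59180 + 0.0075765 = 0.59938.
P₁ = e^(−E₁/kT) / Z = 0.0075765/0.59938 = 0.0126.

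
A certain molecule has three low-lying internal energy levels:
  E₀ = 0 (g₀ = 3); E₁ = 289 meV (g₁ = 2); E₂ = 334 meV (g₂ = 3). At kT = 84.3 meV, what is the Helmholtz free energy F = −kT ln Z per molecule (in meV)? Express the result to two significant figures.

-96 meV

Eᵢ/kT = 0, 3.428, 3.962.
Z = Σ gᵢe^(−Eᵢ/kT) = 3·e^(−0) + 2·e^(−3.428) + 3·e^(−3.962) = 3.000 + 0.06490 + 0.05708 = 3.122.
F = −kT ln Z = −84.3 × ln(3.122) = −84.3 × 1.138 = -96 meV.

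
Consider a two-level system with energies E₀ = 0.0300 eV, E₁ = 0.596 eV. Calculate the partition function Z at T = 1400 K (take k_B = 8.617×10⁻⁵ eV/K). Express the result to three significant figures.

Z = 0.787

k_BT = 8.617×10⁻⁵ × 1400 K = 0.12064 eV.
Eᵢ/kT = 0.24867, 4.9403.
Z = Σ e^(−Eᵢ/kT) = e^(−0.24867) + e^(−4.9403) = 0.77984 + 0.0071525 = 0.78699.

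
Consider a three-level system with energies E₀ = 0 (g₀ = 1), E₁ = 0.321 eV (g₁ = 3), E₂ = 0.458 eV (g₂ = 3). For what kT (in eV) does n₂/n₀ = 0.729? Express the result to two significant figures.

n₂/n₀ = (g₂/g₀) exp[−(E₂−E₀)/kT] = 0.729.
⇒ (E₂−E₀)/kT = ln((3/1)/0.729) = ln(4.115) = 1.415.
kT = 0.458 eV / 1.415 = 0.32 eV.

0.32 eV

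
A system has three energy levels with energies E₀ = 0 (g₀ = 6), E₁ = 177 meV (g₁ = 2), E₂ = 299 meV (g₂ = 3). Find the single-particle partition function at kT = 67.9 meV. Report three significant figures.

Eᵢ/kT = 0, 2.6068, 4.4035.
Z = Σ gᵢe^(−Eᵢ/kT) = 6·e^(−0) + 2·e^(−2.6068) + 3·e^(−4.4035) = 6.0000 + 0.14754 + 0.036703 = 6.1842.

Z = 6.18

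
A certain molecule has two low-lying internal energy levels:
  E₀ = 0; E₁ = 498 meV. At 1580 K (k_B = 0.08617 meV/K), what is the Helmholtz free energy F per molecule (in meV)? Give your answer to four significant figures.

k_BT = 0.08617 × 1580 K = 136.149 meV.
Eᵢ/kT = 0, 3.65776.
Z = Σ e^(−Eᵢ/kT) = e^(−0) + e^(−3.65776) = 1.00000 + 0.0257902 = 1.02579.
F = −kT ln Z = −136.149 × ln(1.02579) = −136.149 × 0.0254630 = -3.467 meV.

-3.467 meV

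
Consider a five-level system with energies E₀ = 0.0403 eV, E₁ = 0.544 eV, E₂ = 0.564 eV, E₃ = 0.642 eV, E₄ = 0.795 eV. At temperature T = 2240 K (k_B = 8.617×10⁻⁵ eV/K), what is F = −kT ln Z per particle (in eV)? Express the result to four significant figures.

k_BT = 8.617×10⁻⁵ × 2240 K = 0.193021 eV.
Eᵢ/kT = 0.208786, 2.81835, 2.92196, 3.32606, 4.11872.
Z = Σ e^(−Eᵢ/kT) = e^(−0.208786) + e^(−2.81835) + e^(−2.92196) + e^(−3.32606) + e^(−4.11872) = 0.811569 + 0.0597044 + 0.0538281 + 0.0359344 + 0.0162653 = 0.977301.
F = −kT ln Z = −0.193021 × ln(0.977301) = −0.193021 × -0.0229606 = 0.004432 eV.

0.004432 eV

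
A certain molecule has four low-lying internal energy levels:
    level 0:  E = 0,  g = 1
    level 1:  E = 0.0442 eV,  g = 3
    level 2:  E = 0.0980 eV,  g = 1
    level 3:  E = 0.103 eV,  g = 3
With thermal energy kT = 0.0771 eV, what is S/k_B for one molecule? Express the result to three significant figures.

1.96

Eᵢ/kT = 0, 0.57328, 1.2711, 1.3359.
Z = Σ gᵢe^(−Eᵢ/kT) = 1·e^(−0) + 3·e^(−0.57328) + 1·e^(−1.2711) + 3·e^(−1.3359) = 1.0000 + 1.6910 + 0.28052 + 0.78876 = 3.7603.
⟨E⟩ = Σ EᵢPᵢ = 0.048793 eV.
S/k_B = ln Z + ⟨E⟩/kT = ln(3.7603) + 0.048793/0.0771 = 1.3245 + 0.63285 = 1.96.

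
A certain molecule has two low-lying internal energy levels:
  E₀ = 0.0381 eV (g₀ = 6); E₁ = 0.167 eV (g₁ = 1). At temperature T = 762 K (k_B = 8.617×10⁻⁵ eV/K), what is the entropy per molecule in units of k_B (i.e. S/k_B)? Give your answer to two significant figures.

k_BT = 8.617×10⁻⁵ × 762 K = 0.06566 eV.
Eᵢ/kT = 0.5803, 2.543.
Z = Σ gᵢe^(−Eᵢ/kT) = 6·e^(−0.5803) + 1·e^(−2.543) = 3.358 + 0.07863 = 3.437.
⟨E⟩ = Σ EᵢPᵢ = 0.04104 eV.
S/k_B = ln Z + ⟨E⟩/kT = ln(3.437) + 0.04104/0.06566 = 1.235 + 0.6250 = 1.9.

1.9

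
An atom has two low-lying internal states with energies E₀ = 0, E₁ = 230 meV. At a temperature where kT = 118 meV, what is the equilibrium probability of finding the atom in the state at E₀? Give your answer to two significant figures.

0.88

Eᵢ/kT = 0, 1.949.
Z = Σ e^(−Eᵢ/kT) = e^(−0) + e^(−1.949) = 1.000 + 0.1424 = 1.142.
P₀ = e^(−E₀/kT) / Z = 1.000/1.142 = 0.88.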